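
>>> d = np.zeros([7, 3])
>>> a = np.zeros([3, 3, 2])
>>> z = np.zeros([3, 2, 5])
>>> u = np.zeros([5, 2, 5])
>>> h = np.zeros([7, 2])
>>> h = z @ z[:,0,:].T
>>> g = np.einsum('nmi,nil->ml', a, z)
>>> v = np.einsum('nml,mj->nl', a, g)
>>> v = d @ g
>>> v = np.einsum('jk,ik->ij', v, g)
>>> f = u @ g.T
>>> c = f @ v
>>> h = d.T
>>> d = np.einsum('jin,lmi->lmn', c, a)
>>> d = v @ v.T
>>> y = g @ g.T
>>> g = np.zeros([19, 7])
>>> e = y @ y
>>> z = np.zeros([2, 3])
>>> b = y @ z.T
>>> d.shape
(3, 3)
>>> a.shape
(3, 3, 2)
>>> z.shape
(2, 3)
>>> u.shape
(5, 2, 5)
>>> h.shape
(3, 7)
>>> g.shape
(19, 7)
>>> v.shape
(3, 7)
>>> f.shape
(5, 2, 3)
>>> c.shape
(5, 2, 7)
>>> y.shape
(3, 3)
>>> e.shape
(3, 3)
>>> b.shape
(3, 2)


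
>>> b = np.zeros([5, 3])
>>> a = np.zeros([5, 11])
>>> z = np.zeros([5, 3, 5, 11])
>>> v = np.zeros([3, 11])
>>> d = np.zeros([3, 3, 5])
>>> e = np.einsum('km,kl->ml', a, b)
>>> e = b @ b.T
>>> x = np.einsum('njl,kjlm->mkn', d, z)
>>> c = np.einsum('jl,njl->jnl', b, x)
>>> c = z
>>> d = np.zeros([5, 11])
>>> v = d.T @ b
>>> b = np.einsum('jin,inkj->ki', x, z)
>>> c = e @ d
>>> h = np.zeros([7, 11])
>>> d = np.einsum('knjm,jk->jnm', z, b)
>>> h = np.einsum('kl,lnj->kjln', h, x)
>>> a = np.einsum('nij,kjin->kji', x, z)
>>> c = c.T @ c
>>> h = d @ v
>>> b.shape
(5, 5)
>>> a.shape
(5, 3, 5)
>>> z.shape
(5, 3, 5, 11)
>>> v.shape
(11, 3)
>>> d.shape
(5, 3, 11)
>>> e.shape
(5, 5)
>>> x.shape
(11, 5, 3)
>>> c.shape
(11, 11)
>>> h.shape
(5, 3, 3)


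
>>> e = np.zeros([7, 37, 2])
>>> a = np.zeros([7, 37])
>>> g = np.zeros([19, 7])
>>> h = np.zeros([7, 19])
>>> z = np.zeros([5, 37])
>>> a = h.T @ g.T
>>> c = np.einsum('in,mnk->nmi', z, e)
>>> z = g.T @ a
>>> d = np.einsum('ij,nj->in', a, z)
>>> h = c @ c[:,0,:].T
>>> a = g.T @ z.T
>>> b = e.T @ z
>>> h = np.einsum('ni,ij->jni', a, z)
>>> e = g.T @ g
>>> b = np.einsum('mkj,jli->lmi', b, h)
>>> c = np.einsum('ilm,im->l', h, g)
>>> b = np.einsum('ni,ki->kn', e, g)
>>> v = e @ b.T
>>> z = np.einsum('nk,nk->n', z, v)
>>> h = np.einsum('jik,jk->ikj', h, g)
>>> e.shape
(7, 7)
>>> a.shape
(7, 7)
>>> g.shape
(19, 7)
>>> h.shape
(7, 7, 19)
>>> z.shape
(7,)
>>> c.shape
(7,)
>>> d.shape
(19, 7)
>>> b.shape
(19, 7)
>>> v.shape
(7, 19)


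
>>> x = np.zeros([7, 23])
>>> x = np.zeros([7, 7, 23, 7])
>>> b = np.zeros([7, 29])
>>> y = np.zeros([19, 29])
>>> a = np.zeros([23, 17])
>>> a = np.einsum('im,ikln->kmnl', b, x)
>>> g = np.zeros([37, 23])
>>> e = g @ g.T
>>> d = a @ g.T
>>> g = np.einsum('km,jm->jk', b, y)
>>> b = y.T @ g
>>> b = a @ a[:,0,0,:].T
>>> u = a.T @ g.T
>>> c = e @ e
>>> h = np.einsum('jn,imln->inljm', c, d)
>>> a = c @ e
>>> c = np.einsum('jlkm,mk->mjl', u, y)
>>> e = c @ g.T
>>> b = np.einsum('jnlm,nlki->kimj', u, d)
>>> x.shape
(7, 7, 23, 7)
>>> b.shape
(7, 37, 19, 23)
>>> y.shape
(19, 29)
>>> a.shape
(37, 37)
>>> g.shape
(19, 7)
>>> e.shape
(19, 23, 19)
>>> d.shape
(7, 29, 7, 37)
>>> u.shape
(23, 7, 29, 19)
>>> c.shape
(19, 23, 7)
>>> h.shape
(7, 37, 7, 37, 29)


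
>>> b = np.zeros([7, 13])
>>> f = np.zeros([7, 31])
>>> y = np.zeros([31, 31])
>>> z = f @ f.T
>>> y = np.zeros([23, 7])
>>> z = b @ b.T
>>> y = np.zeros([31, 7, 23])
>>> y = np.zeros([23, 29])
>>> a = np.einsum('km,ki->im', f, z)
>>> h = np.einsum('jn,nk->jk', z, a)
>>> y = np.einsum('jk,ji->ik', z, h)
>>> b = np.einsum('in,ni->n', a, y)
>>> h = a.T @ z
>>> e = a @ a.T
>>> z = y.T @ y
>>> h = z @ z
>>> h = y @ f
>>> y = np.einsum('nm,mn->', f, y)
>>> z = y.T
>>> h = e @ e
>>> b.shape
(31,)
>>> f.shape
(7, 31)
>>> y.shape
()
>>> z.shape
()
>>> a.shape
(7, 31)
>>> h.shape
(7, 7)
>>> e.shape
(7, 7)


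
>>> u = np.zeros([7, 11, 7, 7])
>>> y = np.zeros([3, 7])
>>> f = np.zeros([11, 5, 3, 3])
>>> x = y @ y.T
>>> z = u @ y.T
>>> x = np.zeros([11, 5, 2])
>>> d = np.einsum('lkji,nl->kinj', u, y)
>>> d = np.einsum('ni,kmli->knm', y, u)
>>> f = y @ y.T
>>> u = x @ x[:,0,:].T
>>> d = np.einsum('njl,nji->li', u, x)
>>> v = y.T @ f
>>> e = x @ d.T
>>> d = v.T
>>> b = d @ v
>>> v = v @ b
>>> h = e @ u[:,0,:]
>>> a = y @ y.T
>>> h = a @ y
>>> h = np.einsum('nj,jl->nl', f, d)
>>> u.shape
(11, 5, 11)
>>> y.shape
(3, 7)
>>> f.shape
(3, 3)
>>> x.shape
(11, 5, 2)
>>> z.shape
(7, 11, 7, 3)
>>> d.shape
(3, 7)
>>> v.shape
(7, 3)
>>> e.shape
(11, 5, 11)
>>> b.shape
(3, 3)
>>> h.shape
(3, 7)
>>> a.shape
(3, 3)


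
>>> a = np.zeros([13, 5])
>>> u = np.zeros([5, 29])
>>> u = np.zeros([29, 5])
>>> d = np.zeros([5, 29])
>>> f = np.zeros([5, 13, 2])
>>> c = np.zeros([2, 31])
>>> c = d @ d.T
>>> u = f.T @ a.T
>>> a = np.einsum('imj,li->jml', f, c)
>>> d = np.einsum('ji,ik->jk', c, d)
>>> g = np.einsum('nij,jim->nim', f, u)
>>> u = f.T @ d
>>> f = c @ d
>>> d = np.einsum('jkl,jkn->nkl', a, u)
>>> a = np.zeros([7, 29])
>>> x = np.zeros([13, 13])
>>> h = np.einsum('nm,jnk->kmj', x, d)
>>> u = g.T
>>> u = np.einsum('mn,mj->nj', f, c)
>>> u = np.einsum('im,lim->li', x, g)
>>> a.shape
(7, 29)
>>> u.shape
(5, 13)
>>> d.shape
(29, 13, 5)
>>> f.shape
(5, 29)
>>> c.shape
(5, 5)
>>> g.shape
(5, 13, 13)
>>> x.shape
(13, 13)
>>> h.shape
(5, 13, 29)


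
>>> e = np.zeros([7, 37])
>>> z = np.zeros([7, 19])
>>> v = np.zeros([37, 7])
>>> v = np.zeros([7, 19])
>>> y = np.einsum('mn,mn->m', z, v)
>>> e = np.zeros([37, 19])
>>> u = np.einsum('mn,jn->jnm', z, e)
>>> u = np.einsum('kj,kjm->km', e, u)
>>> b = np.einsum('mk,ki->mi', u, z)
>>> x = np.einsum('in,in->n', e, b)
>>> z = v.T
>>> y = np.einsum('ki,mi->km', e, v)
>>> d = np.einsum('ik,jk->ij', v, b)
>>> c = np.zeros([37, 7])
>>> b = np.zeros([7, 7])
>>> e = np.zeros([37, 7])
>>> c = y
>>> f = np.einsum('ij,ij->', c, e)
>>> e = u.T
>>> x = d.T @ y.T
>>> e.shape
(7, 37)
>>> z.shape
(19, 7)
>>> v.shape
(7, 19)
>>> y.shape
(37, 7)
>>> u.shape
(37, 7)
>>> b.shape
(7, 7)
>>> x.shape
(37, 37)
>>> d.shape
(7, 37)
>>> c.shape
(37, 7)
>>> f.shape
()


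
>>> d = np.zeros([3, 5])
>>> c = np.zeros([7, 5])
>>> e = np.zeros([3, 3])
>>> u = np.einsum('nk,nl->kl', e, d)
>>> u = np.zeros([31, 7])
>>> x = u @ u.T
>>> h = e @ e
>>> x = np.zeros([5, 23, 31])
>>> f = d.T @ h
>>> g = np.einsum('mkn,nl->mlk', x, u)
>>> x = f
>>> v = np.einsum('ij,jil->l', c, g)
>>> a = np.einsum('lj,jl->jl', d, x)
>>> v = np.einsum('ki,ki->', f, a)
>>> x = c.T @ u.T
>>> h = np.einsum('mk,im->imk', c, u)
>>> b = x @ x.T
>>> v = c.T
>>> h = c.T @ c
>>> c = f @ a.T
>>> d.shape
(3, 5)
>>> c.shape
(5, 5)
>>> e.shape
(3, 3)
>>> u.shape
(31, 7)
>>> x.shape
(5, 31)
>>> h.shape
(5, 5)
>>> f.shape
(5, 3)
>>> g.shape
(5, 7, 23)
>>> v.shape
(5, 7)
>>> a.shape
(5, 3)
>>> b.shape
(5, 5)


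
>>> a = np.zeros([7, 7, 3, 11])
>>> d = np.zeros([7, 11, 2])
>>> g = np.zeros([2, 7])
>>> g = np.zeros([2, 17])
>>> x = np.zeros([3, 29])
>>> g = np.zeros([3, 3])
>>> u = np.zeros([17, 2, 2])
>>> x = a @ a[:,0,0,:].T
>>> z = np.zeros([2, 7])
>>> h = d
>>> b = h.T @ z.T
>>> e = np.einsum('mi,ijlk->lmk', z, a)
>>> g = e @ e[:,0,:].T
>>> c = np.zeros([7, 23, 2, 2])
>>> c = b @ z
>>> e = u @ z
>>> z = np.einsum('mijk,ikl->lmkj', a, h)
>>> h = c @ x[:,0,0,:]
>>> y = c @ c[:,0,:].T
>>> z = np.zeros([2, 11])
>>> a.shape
(7, 7, 3, 11)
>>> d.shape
(7, 11, 2)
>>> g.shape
(3, 2, 3)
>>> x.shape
(7, 7, 3, 7)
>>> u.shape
(17, 2, 2)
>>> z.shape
(2, 11)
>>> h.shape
(2, 11, 7)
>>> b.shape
(2, 11, 2)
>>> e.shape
(17, 2, 7)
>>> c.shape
(2, 11, 7)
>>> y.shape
(2, 11, 2)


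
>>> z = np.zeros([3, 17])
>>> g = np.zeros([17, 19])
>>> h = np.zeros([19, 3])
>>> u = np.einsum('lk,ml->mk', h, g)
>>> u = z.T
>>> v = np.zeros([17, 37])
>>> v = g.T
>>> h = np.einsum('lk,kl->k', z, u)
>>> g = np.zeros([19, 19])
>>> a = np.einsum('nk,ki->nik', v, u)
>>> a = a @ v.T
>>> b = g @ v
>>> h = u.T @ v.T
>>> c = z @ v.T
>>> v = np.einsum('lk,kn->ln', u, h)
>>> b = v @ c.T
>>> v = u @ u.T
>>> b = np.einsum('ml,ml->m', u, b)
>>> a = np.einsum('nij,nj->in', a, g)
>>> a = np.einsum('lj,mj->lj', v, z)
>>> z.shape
(3, 17)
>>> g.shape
(19, 19)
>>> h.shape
(3, 19)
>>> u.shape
(17, 3)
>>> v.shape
(17, 17)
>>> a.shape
(17, 17)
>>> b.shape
(17,)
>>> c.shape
(3, 19)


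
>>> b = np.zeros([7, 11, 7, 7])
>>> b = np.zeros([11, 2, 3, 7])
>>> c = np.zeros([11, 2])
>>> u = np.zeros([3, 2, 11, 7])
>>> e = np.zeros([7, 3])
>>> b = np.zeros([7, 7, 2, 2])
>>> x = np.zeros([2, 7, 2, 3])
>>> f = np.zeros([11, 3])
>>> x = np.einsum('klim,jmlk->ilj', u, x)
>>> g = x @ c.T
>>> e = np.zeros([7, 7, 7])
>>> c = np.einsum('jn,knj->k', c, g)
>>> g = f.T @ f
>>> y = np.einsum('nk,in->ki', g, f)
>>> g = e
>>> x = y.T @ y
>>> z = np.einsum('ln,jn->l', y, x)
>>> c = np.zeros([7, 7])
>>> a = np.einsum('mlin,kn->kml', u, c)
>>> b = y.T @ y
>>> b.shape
(11, 11)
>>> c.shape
(7, 7)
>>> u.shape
(3, 2, 11, 7)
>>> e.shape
(7, 7, 7)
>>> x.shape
(11, 11)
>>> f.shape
(11, 3)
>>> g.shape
(7, 7, 7)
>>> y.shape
(3, 11)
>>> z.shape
(3,)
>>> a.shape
(7, 3, 2)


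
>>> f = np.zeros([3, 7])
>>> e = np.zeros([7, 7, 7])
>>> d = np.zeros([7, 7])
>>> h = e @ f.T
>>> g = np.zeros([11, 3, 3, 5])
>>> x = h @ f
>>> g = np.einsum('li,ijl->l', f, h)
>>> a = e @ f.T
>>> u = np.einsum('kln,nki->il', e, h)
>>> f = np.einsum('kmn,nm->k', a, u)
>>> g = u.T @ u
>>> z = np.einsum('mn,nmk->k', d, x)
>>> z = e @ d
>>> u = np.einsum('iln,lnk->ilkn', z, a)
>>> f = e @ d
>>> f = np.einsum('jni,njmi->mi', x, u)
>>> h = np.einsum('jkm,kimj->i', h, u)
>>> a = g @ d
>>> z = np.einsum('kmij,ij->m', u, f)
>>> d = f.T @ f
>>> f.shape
(3, 7)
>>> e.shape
(7, 7, 7)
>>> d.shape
(7, 7)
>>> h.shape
(7,)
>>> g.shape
(7, 7)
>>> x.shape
(7, 7, 7)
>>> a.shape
(7, 7)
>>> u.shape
(7, 7, 3, 7)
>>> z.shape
(7,)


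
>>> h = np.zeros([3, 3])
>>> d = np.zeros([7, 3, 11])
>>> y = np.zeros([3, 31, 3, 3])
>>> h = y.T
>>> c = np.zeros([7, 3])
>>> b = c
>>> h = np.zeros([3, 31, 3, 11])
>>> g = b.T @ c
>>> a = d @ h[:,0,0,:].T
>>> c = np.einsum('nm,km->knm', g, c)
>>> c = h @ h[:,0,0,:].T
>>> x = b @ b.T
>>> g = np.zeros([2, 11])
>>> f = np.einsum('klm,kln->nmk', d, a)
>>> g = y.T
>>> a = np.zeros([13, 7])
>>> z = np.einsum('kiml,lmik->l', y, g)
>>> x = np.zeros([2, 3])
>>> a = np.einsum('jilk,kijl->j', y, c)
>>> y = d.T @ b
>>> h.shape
(3, 31, 3, 11)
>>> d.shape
(7, 3, 11)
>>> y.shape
(11, 3, 3)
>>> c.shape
(3, 31, 3, 3)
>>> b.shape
(7, 3)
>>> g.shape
(3, 3, 31, 3)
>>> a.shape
(3,)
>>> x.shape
(2, 3)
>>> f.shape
(3, 11, 7)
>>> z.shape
(3,)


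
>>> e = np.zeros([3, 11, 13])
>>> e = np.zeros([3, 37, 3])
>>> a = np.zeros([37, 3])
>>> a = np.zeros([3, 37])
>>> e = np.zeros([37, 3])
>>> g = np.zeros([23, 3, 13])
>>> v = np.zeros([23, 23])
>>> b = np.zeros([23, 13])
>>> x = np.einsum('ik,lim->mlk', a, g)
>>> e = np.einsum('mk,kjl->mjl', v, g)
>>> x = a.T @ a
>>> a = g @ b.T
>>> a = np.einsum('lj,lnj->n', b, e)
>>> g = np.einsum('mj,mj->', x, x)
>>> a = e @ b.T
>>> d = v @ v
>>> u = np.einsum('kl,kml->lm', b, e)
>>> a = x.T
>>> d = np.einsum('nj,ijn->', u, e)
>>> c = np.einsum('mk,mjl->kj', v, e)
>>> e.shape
(23, 3, 13)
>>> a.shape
(37, 37)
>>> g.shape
()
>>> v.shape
(23, 23)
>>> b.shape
(23, 13)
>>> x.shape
(37, 37)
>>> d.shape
()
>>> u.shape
(13, 3)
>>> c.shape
(23, 3)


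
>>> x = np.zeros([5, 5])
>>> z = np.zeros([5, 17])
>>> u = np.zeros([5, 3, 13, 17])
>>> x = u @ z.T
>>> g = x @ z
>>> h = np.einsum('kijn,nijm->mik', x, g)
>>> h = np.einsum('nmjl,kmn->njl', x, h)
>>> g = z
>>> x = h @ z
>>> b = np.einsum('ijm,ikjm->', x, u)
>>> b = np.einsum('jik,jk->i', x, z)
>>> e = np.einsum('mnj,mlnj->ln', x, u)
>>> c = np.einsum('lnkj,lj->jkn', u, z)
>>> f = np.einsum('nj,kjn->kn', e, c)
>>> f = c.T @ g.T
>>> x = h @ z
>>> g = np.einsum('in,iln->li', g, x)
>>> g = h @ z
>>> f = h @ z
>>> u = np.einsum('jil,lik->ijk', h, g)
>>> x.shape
(5, 13, 17)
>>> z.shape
(5, 17)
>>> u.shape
(13, 5, 17)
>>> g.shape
(5, 13, 17)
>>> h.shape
(5, 13, 5)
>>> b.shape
(13,)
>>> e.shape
(3, 13)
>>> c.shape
(17, 13, 3)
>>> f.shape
(5, 13, 17)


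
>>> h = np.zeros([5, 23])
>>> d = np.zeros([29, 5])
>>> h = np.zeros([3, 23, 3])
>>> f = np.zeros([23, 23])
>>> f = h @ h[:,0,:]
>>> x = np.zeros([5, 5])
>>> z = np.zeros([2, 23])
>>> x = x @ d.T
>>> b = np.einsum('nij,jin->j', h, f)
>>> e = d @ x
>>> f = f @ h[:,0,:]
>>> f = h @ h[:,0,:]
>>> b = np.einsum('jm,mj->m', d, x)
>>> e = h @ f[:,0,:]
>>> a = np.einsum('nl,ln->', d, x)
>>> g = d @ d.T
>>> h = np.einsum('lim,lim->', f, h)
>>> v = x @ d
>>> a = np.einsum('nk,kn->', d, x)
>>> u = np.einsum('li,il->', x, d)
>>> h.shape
()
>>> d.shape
(29, 5)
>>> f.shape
(3, 23, 3)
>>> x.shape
(5, 29)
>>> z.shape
(2, 23)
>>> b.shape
(5,)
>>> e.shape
(3, 23, 3)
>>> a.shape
()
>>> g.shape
(29, 29)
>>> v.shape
(5, 5)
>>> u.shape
()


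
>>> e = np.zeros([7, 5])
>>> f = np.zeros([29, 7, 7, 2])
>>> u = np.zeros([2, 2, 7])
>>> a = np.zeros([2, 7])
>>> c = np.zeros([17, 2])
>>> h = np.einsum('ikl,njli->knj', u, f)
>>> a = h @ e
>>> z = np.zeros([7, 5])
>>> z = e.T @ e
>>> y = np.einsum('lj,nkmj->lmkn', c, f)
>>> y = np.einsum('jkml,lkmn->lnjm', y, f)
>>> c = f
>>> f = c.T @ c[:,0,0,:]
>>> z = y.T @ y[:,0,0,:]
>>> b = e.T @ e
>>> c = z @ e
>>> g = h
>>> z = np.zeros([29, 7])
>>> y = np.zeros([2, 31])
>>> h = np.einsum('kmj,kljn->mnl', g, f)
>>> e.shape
(7, 5)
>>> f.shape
(2, 7, 7, 2)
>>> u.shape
(2, 2, 7)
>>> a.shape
(2, 29, 5)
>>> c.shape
(7, 17, 2, 5)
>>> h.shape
(29, 2, 7)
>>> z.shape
(29, 7)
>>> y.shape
(2, 31)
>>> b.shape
(5, 5)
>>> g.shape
(2, 29, 7)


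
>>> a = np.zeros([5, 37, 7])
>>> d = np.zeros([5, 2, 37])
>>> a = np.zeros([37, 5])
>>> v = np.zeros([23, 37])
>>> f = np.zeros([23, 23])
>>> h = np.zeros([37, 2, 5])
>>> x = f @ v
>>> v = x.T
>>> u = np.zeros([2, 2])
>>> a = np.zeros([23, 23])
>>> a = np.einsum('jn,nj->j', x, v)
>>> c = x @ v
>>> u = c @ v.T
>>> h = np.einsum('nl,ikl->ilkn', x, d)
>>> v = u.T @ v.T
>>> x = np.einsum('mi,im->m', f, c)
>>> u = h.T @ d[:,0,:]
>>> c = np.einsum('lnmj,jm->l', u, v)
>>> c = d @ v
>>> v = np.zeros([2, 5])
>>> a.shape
(23,)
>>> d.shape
(5, 2, 37)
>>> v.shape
(2, 5)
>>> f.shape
(23, 23)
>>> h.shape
(5, 37, 2, 23)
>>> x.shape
(23,)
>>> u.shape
(23, 2, 37, 37)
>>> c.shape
(5, 2, 37)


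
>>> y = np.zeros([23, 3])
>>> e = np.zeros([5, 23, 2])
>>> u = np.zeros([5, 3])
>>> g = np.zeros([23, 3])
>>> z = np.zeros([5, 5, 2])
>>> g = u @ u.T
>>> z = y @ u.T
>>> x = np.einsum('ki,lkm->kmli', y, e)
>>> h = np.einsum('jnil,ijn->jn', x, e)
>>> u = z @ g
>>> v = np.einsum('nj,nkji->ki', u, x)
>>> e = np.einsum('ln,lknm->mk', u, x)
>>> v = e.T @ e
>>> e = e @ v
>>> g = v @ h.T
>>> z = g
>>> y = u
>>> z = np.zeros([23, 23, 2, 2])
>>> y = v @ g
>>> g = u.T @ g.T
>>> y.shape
(2, 23)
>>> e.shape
(3, 2)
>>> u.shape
(23, 5)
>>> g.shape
(5, 2)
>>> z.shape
(23, 23, 2, 2)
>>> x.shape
(23, 2, 5, 3)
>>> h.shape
(23, 2)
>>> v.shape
(2, 2)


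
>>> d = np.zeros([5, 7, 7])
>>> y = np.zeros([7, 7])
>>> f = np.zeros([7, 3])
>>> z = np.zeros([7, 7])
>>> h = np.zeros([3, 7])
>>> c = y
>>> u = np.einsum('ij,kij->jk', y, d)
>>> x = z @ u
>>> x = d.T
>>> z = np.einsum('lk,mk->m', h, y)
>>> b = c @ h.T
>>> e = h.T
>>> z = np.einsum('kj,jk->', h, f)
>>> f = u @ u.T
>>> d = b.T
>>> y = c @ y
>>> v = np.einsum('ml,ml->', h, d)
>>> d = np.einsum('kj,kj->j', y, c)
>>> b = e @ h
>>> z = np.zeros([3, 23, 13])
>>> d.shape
(7,)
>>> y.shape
(7, 7)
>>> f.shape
(7, 7)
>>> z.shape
(3, 23, 13)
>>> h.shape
(3, 7)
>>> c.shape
(7, 7)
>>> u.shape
(7, 5)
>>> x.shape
(7, 7, 5)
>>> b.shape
(7, 7)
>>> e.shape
(7, 3)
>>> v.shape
()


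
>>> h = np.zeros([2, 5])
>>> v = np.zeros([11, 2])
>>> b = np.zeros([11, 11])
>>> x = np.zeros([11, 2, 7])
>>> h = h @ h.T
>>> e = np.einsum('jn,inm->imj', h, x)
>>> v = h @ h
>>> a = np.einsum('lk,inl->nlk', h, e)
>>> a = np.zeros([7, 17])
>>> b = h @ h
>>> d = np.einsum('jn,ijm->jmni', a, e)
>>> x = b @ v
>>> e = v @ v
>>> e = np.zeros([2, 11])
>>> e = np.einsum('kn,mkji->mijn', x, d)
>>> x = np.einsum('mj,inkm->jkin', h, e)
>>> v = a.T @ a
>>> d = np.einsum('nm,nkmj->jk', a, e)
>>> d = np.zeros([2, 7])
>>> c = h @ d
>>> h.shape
(2, 2)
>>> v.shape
(17, 17)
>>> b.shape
(2, 2)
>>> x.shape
(2, 17, 7, 11)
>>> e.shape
(7, 11, 17, 2)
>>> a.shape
(7, 17)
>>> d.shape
(2, 7)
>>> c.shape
(2, 7)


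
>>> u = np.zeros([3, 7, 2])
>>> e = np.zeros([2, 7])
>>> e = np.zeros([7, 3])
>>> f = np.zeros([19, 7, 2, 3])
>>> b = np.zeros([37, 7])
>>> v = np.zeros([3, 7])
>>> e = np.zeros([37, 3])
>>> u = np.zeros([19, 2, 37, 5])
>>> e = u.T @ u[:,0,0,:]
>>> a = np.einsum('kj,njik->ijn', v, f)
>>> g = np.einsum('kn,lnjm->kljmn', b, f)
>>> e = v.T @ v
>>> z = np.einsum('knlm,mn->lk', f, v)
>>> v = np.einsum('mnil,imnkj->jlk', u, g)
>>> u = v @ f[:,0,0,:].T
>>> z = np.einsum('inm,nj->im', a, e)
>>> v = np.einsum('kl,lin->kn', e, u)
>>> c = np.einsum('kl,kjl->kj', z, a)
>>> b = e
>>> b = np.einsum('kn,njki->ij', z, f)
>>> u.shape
(7, 5, 19)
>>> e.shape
(7, 7)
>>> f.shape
(19, 7, 2, 3)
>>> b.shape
(3, 7)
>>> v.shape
(7, 19)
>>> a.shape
(2, 7, 19)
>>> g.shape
(37, 19, 2, 3, 7)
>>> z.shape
(2, 19)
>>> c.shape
(2, 7)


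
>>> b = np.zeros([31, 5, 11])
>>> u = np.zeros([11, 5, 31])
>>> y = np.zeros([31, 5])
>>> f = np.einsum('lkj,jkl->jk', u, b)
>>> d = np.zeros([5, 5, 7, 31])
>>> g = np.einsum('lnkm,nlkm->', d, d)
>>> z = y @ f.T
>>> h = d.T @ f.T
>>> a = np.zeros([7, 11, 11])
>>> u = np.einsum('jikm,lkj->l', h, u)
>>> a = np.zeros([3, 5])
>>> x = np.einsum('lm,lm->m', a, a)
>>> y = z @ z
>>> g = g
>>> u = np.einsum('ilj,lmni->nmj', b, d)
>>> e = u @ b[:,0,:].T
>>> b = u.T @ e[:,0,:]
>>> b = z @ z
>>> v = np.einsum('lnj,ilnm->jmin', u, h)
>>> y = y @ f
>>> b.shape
(31, 31)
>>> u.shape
(7, 5, 11)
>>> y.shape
(31, 5)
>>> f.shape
(31, 5)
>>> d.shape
(5, 5, 7, 31)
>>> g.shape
()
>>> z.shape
(31, 31)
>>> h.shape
(31, 7, 5, 31)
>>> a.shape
(3, 5)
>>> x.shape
(5,)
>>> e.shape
(7, 5, 31)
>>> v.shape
(11, 31, 31, 5)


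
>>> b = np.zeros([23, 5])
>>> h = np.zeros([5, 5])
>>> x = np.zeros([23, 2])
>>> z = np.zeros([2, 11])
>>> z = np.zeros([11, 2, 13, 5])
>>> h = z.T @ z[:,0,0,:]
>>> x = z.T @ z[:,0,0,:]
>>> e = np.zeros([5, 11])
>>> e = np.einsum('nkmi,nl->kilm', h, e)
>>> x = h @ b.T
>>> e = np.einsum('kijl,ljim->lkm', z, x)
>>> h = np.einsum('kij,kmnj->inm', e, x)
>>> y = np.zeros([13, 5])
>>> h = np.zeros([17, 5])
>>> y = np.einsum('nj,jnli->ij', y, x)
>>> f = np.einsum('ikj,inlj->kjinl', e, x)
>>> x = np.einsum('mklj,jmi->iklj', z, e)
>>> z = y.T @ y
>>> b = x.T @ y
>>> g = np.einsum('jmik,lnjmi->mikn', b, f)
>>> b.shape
(5, 13, 2, 5)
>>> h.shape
(17, 5)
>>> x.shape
(23, 2, 13, 5)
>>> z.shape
(5, 5)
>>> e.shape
(5, 11, 23)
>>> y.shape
(23, 5)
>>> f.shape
(11, 23, 5, 13, 2)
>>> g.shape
(13, 2, 5, 23)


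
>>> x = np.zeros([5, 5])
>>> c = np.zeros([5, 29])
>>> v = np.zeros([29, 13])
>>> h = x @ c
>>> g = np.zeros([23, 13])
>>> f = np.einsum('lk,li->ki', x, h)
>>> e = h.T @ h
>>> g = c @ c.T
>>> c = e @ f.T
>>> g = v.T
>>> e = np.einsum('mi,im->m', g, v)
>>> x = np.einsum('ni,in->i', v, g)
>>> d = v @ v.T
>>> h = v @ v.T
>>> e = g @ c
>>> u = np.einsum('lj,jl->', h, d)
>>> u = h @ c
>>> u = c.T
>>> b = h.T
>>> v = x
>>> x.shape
(13,)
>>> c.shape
(29, 5)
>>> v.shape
(13,)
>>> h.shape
(29, 29)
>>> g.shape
(13, 29)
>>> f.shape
(5, 29)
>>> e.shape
(13, 5)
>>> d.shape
(29, 29)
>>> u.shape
(5, 29)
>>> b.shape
(29, 29)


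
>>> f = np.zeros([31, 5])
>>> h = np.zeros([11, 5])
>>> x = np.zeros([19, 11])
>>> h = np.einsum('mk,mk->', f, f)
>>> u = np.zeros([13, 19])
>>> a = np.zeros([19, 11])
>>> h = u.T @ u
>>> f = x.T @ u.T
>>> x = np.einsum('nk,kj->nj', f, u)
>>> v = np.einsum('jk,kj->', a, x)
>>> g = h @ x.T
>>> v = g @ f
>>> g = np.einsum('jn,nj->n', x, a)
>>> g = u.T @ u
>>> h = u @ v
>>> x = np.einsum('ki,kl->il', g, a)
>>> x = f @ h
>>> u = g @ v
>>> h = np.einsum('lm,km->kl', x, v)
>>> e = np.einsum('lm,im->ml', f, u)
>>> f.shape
(11, 13)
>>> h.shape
(19, 11)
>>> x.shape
(11, 13)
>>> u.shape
(19, 13)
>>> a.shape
(19, 11)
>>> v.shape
(19, 13)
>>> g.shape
(19, 19)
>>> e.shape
(13, 11)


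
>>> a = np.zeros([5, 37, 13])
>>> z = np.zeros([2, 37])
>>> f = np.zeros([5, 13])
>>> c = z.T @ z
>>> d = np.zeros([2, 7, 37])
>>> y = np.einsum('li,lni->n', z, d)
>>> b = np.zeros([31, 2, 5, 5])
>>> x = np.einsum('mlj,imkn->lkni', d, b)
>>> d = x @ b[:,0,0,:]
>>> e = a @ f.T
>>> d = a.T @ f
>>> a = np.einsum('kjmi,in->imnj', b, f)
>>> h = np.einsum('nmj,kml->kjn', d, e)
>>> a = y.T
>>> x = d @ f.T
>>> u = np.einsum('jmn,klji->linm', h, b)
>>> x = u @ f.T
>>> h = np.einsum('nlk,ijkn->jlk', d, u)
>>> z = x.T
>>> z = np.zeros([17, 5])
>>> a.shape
(7,)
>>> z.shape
(17, 5)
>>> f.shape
(5, 13)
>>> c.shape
(37, 37)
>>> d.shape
(13, 37, 13)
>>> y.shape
(7,)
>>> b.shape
(31, 2, 5, 5)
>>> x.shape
(2, 5, 13, 5)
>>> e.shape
(5, 37, 5)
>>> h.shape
(5, 37, 13)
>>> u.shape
(2, 5, 13, 13)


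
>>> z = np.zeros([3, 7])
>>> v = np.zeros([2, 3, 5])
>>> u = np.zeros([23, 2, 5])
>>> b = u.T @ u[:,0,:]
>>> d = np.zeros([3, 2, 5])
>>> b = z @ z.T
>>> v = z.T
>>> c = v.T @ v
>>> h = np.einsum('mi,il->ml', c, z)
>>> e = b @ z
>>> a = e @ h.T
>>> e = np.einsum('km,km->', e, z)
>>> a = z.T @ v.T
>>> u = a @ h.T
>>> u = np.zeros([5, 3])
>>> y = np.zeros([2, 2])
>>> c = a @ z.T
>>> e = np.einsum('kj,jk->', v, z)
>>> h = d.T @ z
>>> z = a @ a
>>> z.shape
(7, 7)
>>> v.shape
(7, 3)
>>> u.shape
(5, 3)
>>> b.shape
(3, 3)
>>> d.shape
(3, 2, 5)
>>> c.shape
(7, 3)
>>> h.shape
(5, 2, 7)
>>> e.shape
()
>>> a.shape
(7, 7)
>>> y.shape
(2, 2)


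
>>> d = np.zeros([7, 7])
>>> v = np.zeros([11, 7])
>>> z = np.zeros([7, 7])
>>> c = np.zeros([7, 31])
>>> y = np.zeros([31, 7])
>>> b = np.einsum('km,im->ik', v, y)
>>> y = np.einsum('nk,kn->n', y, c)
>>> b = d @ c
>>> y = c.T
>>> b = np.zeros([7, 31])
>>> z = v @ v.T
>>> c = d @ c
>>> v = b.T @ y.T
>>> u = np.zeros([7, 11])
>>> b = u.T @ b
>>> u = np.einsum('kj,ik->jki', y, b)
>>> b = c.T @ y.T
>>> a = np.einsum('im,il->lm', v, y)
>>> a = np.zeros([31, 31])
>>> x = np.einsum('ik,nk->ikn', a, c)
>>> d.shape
(7, 7)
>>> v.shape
(31, 31)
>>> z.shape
(11, 11)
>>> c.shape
(7, 31)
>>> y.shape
(31, 7)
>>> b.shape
(31, 31)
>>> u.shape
(7, 31, 11)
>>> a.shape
(31, 31)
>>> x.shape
(31, 31, 7)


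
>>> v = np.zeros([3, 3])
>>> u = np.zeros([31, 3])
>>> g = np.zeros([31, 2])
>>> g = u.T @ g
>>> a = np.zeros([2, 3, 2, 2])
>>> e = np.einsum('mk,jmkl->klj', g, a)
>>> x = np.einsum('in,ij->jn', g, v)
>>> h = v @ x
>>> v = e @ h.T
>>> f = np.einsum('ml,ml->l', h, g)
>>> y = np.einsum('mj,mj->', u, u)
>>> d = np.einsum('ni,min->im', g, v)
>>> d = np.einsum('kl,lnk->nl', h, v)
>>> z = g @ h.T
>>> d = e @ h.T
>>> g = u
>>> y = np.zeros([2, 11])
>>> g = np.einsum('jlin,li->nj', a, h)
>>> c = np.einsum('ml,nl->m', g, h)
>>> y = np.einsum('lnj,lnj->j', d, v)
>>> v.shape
(2, 2, 3)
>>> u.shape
(31, 3)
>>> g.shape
(2, 2)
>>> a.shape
(2, 3, 2, 2)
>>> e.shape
(2, 2, 2)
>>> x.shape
(3, 2)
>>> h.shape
(3, 2)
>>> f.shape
(2,)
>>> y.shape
(3,)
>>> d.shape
(2, 2, 3)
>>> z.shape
(3, 3)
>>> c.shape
(2,)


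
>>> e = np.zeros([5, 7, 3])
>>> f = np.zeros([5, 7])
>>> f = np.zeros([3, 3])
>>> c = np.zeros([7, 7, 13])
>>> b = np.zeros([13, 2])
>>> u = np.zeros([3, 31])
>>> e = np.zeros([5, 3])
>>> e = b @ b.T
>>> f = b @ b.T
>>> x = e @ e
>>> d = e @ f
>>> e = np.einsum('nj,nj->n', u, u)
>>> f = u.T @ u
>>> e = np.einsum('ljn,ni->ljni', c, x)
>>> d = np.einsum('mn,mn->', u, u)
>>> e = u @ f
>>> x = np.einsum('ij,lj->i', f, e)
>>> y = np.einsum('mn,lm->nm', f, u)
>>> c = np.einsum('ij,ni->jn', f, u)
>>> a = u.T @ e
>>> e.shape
(3, 31)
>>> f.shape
(31, 31)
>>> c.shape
(31, 3)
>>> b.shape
(13, 2)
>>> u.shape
(3, 31)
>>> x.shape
(31,)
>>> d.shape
()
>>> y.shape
(31, 31)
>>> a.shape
(31, 31)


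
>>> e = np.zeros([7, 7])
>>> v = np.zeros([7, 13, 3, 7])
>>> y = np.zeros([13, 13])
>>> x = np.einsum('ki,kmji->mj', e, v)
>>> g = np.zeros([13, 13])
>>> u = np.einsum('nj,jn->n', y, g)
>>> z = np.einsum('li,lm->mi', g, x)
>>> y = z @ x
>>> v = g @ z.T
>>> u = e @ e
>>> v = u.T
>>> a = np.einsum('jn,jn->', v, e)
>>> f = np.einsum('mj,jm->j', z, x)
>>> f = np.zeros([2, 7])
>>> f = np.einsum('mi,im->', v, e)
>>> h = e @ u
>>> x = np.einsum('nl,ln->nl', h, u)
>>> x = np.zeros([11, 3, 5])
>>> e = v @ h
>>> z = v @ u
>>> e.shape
(7, 7)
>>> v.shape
(7, 7)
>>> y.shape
(3, 3)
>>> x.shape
(11, 3, 5)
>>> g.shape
(13, 13)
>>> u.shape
(7, 7)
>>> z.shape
(7, 7)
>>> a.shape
()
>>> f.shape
()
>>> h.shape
(7, 7)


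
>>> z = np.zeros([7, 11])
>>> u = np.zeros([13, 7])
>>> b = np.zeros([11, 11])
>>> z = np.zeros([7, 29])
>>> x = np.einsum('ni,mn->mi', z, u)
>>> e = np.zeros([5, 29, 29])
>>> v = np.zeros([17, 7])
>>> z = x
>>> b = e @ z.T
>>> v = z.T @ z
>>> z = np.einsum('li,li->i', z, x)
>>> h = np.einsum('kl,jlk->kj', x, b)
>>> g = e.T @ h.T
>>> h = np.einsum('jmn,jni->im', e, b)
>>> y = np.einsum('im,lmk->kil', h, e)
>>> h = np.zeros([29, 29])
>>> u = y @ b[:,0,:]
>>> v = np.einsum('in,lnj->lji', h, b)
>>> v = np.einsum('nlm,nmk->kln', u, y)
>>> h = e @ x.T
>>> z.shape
(29,)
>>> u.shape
(29, 13, 13)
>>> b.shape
(5, 29, 13)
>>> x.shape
(13, 29)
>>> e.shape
(5, 29, 29)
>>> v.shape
(5, 13, 29)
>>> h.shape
(5, 29, 13)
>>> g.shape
(29, 29, 13)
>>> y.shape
(29, 13, 5)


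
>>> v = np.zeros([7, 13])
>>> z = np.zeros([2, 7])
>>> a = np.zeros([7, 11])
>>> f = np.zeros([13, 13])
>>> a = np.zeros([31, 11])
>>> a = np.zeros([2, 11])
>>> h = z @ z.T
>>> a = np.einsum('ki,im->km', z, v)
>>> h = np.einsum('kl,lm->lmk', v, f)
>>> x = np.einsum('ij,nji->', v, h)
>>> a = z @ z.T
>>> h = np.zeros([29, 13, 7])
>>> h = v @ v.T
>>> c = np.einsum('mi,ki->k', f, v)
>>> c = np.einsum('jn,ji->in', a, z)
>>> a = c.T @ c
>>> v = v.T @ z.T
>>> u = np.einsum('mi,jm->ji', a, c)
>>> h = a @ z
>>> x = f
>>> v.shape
(13, 2)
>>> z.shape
(2, 7)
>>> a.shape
(2, 2)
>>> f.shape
(13, 13)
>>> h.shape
(2, 7)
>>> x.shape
(13, 13)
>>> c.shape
(7, 2)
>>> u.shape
(7, 2)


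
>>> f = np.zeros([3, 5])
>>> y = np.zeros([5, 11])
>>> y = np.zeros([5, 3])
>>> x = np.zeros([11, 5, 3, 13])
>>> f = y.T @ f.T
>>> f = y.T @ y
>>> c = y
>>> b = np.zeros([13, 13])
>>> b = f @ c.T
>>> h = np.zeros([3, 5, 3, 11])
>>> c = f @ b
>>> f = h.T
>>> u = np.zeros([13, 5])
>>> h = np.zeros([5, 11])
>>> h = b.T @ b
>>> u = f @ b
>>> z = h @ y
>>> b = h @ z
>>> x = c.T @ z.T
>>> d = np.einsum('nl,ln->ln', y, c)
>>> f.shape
(11, 3, 5, 3)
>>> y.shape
(5, 3)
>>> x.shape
(5, 5)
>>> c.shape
(3, 5)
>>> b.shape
(5, 3)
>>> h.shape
(5, 5)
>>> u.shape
(11, 3, 5, 5)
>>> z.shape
(5, 3)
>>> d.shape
(3, 5)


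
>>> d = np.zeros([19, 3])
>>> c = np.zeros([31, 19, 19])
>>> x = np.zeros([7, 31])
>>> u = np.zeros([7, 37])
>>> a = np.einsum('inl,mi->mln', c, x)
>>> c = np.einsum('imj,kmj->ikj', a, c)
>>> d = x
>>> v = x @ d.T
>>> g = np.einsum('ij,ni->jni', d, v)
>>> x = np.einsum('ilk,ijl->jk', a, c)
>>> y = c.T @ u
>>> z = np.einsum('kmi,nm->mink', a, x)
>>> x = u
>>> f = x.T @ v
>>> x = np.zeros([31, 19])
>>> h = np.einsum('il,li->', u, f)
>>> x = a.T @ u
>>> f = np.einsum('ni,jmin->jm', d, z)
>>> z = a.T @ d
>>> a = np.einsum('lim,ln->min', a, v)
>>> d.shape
(7, 31)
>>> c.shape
(7, 31, 19)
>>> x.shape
(19, 19, 37)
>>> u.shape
(7, 37)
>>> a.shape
(19, 19, 7)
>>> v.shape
(7, 7)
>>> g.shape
(31, 7, 7)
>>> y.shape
(19, 31, 37)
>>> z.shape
(19, 19, 31)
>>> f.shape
(19, 19)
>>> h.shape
()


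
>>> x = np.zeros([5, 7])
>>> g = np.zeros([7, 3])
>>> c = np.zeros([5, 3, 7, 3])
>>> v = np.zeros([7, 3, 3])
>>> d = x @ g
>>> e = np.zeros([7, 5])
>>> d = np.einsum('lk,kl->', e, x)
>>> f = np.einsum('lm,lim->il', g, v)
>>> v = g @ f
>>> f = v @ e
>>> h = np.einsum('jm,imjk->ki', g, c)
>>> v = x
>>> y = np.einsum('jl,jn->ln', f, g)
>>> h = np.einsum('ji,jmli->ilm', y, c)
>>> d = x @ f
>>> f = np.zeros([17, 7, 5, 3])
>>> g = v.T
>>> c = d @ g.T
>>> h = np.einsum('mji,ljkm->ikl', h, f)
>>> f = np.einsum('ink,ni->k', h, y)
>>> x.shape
(5, 7)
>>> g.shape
(7, 5)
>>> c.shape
(5, 7)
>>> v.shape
(5, 7)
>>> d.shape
(5, 5)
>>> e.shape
(7, 5)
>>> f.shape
(17,)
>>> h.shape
(3, 5, 17)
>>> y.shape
(5, 3)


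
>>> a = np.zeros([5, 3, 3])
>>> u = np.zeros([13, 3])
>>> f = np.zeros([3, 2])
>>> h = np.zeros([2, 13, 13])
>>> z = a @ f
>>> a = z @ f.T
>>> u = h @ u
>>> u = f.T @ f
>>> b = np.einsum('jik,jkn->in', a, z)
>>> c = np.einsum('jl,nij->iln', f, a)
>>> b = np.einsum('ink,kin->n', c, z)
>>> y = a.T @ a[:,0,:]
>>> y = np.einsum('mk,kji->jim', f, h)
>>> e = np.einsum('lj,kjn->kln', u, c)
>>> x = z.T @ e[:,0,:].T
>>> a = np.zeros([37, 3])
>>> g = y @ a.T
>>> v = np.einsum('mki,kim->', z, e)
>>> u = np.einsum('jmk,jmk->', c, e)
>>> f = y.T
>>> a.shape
(37, 3)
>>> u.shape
()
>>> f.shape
(3, 13, 13)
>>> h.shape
(2, 13, 13)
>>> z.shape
(5, 3, 2)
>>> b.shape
(2,)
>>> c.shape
(3, 2, 5)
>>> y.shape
(13, 13, 3)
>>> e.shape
(3, 2, 5)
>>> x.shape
(2, 3, 3)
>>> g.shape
(13, 13, 37)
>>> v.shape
()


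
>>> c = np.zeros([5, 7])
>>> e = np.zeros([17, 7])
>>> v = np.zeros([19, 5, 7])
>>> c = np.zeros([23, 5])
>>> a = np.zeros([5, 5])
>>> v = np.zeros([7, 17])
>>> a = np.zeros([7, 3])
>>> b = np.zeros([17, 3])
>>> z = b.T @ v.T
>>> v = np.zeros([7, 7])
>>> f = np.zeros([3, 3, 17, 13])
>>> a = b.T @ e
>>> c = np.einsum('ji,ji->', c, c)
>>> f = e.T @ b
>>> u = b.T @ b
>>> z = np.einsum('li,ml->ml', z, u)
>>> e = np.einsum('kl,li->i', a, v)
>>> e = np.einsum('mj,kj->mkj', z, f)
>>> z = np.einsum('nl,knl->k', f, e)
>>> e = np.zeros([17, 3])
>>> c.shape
()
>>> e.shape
(17, 3)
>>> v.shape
(7, 7)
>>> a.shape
(3, 7)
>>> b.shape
(17, 3)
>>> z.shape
(3,)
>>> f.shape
(7, 3)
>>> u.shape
(3, 3)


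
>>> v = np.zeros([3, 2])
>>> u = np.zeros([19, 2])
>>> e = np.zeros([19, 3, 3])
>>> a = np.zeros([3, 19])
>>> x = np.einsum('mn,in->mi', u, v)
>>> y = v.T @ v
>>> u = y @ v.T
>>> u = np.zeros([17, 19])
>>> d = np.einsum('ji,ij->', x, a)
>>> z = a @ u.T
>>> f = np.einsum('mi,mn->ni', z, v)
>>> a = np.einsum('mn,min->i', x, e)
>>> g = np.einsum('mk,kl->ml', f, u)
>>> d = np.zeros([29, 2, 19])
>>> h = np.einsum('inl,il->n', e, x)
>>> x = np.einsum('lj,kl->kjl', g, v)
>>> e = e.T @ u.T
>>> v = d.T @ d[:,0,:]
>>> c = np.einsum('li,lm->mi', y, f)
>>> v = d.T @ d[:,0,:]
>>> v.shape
(19, 2, 19)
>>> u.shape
(17, 19)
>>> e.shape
(3, 3, 17)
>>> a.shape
(3,)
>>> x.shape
(3, 19, 2)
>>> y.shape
(2, 2)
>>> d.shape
(29, 2, 19)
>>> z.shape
(3, 17)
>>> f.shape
(2, 17)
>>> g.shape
(2, 19)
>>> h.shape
(3,)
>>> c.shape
(17, 2)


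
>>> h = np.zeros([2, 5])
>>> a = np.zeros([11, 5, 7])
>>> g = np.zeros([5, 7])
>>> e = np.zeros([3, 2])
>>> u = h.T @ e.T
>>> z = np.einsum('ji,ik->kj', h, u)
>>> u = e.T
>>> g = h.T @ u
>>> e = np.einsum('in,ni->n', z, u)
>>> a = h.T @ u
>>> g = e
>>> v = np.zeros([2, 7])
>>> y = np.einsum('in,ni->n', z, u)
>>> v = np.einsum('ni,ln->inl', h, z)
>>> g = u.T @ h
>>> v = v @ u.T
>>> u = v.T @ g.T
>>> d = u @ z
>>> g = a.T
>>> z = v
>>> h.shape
(2, 5)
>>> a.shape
(5, 3)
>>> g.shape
(3, 5)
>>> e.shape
(2,)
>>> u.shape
(2, 2, 3)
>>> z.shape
(5, 2, 2)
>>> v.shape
(5, 2, 2)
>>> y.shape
(2,)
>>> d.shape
(2, 2, 2)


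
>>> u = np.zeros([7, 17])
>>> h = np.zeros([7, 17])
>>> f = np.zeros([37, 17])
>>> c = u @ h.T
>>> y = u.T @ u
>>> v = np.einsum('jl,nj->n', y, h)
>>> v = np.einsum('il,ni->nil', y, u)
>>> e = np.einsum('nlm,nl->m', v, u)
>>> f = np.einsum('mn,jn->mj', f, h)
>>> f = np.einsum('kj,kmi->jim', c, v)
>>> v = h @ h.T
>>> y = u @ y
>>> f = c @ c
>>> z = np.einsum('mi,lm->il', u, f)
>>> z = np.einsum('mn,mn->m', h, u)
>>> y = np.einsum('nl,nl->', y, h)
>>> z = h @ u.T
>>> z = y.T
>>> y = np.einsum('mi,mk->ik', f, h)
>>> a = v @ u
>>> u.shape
(7, 17)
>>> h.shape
(7, 17)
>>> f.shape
(7, 7)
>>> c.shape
(7, 7)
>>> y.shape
(7, 17)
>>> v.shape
(7, 7)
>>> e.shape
(17,)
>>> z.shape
()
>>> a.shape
(7, 17)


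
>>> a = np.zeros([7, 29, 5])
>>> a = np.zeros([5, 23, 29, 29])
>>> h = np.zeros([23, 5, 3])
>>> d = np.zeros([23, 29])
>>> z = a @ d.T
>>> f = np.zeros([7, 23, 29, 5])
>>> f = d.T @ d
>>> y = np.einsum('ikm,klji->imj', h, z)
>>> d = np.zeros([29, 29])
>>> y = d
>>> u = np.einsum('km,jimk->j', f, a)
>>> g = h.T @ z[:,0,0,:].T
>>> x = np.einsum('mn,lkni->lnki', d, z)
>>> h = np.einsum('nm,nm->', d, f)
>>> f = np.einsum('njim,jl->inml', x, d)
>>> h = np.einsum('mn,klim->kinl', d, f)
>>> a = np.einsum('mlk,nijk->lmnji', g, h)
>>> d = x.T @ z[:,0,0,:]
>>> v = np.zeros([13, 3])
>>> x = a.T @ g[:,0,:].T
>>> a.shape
(5, 3, 23, 29, 23)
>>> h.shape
(23, 23, 29, 5)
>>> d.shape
(23, 23, 29, 23)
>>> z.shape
(5, 23, 29, 23)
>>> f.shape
(23, 5, 23, 29)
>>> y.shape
(29, 29)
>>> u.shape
(5,)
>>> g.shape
(3, 5, 5)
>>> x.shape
(23, 29, 23, 3, 3)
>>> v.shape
(13, 3)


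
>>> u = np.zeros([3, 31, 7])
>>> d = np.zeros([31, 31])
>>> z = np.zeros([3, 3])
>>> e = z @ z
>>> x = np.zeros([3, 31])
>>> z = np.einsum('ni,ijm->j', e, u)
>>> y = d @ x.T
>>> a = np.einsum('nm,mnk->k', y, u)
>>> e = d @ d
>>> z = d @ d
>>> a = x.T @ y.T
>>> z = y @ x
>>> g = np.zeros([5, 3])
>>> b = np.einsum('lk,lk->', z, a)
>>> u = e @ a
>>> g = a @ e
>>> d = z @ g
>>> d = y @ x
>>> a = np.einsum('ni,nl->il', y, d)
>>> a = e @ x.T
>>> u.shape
(31, 31)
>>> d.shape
(31, 31)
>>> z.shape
(31, 31)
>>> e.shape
(31, 31)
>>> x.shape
(3, 31)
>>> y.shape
(31, 3)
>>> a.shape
(31, 3)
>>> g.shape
(31, 31)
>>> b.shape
()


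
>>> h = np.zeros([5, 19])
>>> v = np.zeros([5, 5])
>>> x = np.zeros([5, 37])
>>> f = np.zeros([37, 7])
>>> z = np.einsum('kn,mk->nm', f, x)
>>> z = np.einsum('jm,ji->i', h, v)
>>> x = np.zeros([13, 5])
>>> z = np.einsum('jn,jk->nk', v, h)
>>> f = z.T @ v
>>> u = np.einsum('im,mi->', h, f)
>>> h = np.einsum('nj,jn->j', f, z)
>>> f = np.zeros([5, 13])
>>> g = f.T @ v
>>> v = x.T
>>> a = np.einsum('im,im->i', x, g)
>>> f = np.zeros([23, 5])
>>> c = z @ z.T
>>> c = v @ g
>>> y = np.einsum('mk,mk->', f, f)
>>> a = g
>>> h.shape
(5,)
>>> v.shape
(5, 13)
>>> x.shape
(13, 5)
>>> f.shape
(23, 5)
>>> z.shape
(5, 19)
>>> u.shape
()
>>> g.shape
(13, 5)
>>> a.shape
(13, 5)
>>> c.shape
(5, 5)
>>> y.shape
()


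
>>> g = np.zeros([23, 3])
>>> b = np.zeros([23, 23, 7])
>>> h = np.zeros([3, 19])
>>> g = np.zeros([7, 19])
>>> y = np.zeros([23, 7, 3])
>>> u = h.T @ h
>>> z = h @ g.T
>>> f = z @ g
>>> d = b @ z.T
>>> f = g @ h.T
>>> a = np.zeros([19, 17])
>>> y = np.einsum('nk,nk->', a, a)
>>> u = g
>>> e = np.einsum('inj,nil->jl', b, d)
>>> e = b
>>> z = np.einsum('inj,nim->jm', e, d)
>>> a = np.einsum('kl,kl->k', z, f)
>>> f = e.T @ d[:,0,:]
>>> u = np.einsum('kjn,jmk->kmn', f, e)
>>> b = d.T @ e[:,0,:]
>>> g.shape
(7, 19)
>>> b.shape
(3, 23, 7)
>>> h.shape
(3, 19)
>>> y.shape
()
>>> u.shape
(7, 23, 3)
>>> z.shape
(7, 3)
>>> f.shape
(7, 23, 3)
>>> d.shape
(23, 23, 3)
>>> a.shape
(7,)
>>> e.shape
(23, 23, 7)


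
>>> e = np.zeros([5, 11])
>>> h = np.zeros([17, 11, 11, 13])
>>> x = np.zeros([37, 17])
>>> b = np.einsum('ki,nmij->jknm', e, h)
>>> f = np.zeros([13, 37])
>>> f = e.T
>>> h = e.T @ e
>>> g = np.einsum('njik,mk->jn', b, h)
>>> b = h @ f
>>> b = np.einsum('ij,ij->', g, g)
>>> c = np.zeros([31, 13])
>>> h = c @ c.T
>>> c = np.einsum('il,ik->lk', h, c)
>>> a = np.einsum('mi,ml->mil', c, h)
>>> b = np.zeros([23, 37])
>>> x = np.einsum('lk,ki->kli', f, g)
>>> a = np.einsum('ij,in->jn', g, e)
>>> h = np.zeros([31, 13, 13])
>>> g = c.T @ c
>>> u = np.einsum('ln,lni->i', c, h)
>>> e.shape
(5, 11)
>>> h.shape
(31, 13, 13)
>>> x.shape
(5, 11, 13)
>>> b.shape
(23, 37)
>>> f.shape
(11, 5)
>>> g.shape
(13, 13)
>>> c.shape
(31, 13)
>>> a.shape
(13, 11)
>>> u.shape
(13,)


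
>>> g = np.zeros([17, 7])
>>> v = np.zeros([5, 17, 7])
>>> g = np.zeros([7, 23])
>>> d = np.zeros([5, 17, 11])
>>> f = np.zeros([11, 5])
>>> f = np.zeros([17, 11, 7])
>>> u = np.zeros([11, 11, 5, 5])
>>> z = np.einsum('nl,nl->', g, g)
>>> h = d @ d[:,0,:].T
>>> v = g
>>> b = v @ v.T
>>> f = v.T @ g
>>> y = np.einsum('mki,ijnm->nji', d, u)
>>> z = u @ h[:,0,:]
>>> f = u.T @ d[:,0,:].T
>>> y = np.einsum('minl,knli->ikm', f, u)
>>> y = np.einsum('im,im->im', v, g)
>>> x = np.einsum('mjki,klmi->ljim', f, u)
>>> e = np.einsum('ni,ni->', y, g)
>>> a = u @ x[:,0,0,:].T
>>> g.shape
(7, 23)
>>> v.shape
(7, 23)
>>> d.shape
(5, 17, 11)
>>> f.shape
(5, 5, 11, 5)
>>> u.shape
(11, 11, 5, 5)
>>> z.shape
(11, 11, 5, 5)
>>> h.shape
(5, 17, 5)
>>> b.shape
(7, 7)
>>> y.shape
(7, 23)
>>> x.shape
(11, 5, 5, 5)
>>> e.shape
()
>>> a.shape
(11, 11, 5, 11)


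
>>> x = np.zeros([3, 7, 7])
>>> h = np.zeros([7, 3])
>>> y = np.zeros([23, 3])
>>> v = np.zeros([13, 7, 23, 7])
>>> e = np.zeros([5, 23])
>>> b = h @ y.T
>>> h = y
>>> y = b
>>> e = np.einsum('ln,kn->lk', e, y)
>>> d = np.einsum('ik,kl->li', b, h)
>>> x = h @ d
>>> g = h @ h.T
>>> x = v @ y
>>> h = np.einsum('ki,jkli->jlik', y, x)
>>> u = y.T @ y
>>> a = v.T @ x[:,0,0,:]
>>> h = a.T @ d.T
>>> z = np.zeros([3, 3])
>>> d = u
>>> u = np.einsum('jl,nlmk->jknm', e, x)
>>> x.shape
(13, 7, 23, 23)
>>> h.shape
(23, 7, 23, 3)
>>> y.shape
(7, 23)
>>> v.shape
(13, 7, 23, 7)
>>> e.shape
(5, 7)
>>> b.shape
(7, 23)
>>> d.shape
(23, 23)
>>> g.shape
(23, 23)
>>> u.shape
(5, 23, 13, 23)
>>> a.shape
(7, 23, 7, 23)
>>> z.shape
(3, 3)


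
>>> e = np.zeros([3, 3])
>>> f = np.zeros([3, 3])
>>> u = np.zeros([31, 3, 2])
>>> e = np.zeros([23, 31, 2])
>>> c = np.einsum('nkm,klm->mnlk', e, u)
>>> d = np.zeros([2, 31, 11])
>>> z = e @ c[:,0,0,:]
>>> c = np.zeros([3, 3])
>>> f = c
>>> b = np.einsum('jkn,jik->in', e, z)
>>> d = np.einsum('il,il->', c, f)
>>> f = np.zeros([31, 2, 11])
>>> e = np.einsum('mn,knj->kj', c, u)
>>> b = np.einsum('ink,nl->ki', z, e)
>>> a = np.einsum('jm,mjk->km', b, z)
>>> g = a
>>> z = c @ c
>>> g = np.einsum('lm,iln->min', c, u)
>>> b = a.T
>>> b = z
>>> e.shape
(31, 2)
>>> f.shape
(31, 2, 11)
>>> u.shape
(31, 3, 2)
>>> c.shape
(3, 3)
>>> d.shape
()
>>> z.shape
(3, 3)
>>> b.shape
(3, 3)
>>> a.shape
(31, 23)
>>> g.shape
(3, 31, 2)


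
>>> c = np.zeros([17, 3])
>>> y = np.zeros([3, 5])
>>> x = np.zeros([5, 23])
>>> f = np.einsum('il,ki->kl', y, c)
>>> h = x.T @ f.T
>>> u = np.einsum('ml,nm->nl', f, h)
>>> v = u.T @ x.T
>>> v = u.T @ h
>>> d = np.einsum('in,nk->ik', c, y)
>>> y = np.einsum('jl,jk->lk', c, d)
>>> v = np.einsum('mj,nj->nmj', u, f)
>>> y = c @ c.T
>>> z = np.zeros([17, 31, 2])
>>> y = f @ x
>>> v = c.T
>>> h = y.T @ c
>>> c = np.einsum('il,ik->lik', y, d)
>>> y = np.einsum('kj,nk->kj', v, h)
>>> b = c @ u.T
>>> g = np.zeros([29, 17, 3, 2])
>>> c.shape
(23, 17, 5)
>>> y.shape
(3, 17)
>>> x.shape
(5, 23)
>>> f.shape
(17, 5)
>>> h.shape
(23, 3)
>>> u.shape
(23, 5)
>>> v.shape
(3, 17)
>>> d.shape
(17, 5)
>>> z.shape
(17, 31, 2)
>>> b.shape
(23, 17, 23)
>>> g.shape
(29, 17, 3, 2)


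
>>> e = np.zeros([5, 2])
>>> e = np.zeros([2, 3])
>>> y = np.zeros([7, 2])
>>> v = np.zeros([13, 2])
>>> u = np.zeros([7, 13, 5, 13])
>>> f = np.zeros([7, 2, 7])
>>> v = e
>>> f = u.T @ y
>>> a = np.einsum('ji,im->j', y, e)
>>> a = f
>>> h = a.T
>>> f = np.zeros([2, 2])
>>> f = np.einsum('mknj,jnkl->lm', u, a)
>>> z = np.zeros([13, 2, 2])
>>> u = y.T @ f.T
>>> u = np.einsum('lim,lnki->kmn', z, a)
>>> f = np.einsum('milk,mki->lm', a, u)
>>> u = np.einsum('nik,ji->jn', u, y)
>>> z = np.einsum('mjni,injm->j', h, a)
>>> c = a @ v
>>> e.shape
(2, 3)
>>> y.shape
(7, 2)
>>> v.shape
(2, 3)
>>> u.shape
(7, 13)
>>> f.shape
(13, 13)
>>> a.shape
(13, 5, 13, 2)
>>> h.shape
(2, 13, 5, 13)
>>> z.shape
(13,)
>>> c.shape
(13, 5, 13, 3)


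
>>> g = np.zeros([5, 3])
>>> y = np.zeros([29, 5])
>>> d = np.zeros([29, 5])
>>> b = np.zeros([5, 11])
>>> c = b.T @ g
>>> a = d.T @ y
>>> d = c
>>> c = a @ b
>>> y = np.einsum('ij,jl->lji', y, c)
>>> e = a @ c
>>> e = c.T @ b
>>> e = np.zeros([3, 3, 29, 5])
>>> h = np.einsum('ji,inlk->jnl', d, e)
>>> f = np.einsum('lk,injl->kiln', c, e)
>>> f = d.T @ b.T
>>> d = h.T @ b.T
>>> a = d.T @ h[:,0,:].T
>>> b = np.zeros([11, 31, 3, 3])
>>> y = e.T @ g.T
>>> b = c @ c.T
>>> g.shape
(5, 3)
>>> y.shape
(5, 29, 3, 5)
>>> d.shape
(29, 3, 5)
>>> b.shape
(5, 5)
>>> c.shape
(5, 11)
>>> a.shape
(5, 3, 11)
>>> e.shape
(3, 3, 29, 5)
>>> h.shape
(11, 3, 29)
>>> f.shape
(3, 5)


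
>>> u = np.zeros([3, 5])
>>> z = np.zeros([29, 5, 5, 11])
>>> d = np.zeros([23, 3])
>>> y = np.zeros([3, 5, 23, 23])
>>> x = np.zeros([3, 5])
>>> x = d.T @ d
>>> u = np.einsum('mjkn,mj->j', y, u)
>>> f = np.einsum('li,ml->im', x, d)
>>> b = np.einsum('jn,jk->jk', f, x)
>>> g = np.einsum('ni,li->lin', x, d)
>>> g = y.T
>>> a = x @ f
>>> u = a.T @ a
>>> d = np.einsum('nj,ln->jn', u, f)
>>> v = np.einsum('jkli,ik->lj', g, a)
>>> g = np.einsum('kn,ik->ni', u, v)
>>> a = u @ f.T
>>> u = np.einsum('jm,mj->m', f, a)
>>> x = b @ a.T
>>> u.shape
(23,)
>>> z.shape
(29, 5, 5, 11)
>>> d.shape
(23, 23)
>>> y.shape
(3, 5, 23, 23)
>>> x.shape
(3, 23)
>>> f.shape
(3, 23)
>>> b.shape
(3, 3)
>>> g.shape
(23, 5)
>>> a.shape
(23, 3)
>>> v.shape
(5, 23)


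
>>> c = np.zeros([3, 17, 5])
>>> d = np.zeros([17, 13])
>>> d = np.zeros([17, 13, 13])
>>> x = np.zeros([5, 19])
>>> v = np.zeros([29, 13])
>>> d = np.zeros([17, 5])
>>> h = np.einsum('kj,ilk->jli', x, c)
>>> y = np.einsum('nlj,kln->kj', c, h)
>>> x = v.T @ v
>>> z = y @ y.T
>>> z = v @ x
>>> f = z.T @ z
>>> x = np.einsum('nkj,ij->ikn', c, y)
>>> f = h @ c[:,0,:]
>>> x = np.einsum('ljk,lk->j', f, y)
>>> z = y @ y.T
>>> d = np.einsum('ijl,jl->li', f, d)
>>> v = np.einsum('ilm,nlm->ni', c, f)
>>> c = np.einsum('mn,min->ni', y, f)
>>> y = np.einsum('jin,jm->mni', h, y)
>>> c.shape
(5, 17)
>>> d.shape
(5, 19)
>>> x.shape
(17,)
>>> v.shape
(19, 3)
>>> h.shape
(19, 17, 3)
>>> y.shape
(5, 3, 17)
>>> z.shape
(19, 19)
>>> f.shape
(19, 17, 5)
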